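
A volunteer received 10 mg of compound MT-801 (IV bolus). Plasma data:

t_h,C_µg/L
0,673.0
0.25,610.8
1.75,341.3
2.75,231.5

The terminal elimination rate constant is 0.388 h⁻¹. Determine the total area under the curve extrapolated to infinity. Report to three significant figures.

Trapezoidal AUC_0→2.75:
  [0→0.25]: (673.0+610.8)/2 × 0.25 = 160.475
  [0.25→1.75]: (610.8+341.3)/2 × 1.5 = 714.075
  [1.75→2.75]: (341.3+231.5)/2 × 1 = 286.4
  Sum = 1160.95 µg/L·h
Extrapolated tail: C_last / k_e = 231.5 / 0.388 = 596.649
AUC_0→∞ = 1160.95 + 596.649 = 1757.599 µg/L·h

AUC = 1760 µg/L·h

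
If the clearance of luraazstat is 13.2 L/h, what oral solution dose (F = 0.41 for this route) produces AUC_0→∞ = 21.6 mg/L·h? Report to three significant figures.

Dose = CL × AUC_0→∞ / F
     = 13.2 × 21.6 / 0.41 = 695.415 mg

Dose = 695 mg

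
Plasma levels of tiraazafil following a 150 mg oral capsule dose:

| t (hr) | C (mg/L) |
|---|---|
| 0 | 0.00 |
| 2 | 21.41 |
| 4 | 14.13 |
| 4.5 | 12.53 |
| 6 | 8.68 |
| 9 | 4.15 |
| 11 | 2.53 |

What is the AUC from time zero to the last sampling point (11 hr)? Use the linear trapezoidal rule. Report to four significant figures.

Trapezoidal AUC_0→11:
  [0→2]: (0.00+21.41)/2 × 2 = 21.41
  [2→4]: (21.41+14.13)/2 × 2 = 35.54
  [4→4.5]: (14.13+12.53)/2 × 0.5 = 6.665
  [4.5→6]: (12.53+8.68)/2 × 1.5 = 15.9075
  [6→9]: (8.68+4.15)/2 × 3 = 19.245
  [9→11]: (4.15+2.53)/2 × 2 = 6.68
  Sum = 105.4475 mg/L·hr

AUC = 105.4 mg/L·hr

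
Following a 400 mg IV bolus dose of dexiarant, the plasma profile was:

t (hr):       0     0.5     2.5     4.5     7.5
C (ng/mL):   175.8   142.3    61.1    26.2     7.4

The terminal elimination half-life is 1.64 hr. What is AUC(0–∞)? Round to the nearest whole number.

Trapezoidal AUC_0→7.5:
  [0→0.5]: (175.8+142.3)/2 × 0.5 = 79.525
  [0.5→2.5]: (142.3+61.1)/2 × 2 = 203.4
  [2.5→4.5]: (61.1+26.2)/2 × 2 = 87.3
  [4.5→7.5]: (26.2+7.4)/2 × 3 = 50.4
  Sum = 420.625 ng/mL·hr
k_e = ln2 / t½ = 0.693147 / 1.64 = 0.4227 hr^-1
Extrapolated tail: C_last / k_e = 7.4 / 0.4227 = 17.507
AUC_0→∞ = 420.625 + 17.507 = 438.132 ng/mL·hr

AUC = 438 ng/mL·hr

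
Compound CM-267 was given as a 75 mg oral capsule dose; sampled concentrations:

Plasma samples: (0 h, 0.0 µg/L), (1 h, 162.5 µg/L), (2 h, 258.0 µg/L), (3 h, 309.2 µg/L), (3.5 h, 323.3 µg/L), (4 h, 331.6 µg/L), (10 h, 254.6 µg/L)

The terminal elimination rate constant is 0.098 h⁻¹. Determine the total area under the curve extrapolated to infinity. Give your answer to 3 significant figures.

Trapezoidal AUC_0→10:
  [0→1]: (0.0+162.5)/2 × 1 = 81.25
  [1→2]: (162.5+258.0)/2 × 1 = 210.25
  [2→3]: (258.0+309.2)/2 × 1 = 283.6
  [3→3.5]: (309.2+323.3)/2 × 0.5 = 158.125
  [3.5→4]: (323.3+331.6)/2 × 0.5 = 163.725
  [4→10]: (331.6+254.6)/2 × 6 = 1758.6
  Sum = 2655.55 µg/L·h
Extrapolated tail: C_last / k_e = 254.6 / 0.098 = 2597.959
AUC_0→∞ = 2655.55 + 2597.959 = 5253.509 µg/L·h

AUC = 5250 µg/L·h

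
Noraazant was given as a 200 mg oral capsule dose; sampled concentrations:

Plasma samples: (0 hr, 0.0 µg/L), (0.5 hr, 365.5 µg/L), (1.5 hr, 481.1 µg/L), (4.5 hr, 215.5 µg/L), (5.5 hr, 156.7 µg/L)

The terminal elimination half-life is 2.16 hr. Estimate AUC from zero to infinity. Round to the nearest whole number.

AUC = 2234 µg/L·hr

Trapezoidal AUC_0→5.5:
  [0→0.5]: (0.0+365.5)/2 × 0.5 = 91.375
  [0.5→1.5]: (365.5+481.1)/2 × 1 = 423.3
  [1.5→4.5]: (481.1+215.5)/2 × 3 = 1044.9
  [4.5→5.5]: (215.5+156.7)/2 × 1 = 186.1
  Sum = 1745.675 µg/L·hr
k_e = ln2 / t½ = 0.693147 / 2.16 = 0.3209 hr^-1
Extrapolated tail: C_last / k_e = 156.7 / 0.3209 = 488.314
AUC_0→∞ = 1745.675 + 488.314 = 2233.989 µg/L·hr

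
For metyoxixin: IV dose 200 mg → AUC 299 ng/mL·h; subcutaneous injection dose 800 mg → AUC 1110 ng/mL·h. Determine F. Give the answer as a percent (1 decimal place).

F = 92.8%

F = (AUC_ev / D_ev) / (AUC_iv / D_iv)
  = (1110/800) / (299/200)
  = 1.3875 / 1.495 = 0.9281
  = 92.81%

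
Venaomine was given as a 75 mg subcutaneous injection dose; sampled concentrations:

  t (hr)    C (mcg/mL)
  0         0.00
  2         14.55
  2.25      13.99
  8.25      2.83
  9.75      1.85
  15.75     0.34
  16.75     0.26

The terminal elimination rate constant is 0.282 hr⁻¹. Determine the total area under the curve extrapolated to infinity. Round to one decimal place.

Trapezoidal AUC_0→16.75:
  [0→2]: (0.00+14.55)/2 × 2 = 14.55
  [2→2.25]: (14.55+13.99)/2 × 0.25 = 3.5675
  [2.25→8.25]: (13.99+2.83)/2 × 6 = 50.46
  [8.25→9.75]: (2.83+1.85)/2 × 1.5 = 3.51
  [9.75→15.75]: (1.85+0.34)/2 × 6 = 6.57
  [15.75→16.75]: (0.34+0.26)/2 × 1 = 0.3
  Sum = 78.9575 mcg/mL·hr
Extrapolated tail: C_last / k_e = 0.26 / 0.282 = 0.922
AUC_0→∞ = 78.9575 + 0.922 = 79.8795 mcg/mL·hr

AUC = 79.9 mcg/mL·hr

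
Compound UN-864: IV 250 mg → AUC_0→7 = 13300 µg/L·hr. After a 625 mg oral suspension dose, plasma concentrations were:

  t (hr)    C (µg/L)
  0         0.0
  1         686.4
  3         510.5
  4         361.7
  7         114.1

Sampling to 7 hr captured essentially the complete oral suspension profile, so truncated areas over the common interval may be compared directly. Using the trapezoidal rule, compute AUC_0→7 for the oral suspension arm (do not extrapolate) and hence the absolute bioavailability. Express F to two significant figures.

F = 0.081

Trapezoidal AUC_0→7 (oral suspension):
  [0→1]: (0.0+686.4)/2 × 1 = 343.2
  [1→3]: (686.4+510.5)/2 × 2 = 1196.9
  [3→4]: (510.5+361.7)/2 × 1 = 436.1
  [4→7]: (361.7+114.1)/2 × 3 = 713.7
  Sum = 2689.9 µg/L·hr
F = (AUC_ev/D_ev)/(AUC_iv/D_iv) = (2689.9/625)/(13300/250) = 4.30384/53.2 = 0.0809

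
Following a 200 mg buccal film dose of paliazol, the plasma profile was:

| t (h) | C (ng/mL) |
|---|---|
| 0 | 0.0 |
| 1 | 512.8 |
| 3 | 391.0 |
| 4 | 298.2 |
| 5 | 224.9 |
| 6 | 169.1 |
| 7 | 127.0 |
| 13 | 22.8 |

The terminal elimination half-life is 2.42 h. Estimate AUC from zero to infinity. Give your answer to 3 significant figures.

Trapezoidal AUC_0→13:
  [0→1]: (0.0+512.8)/2 × 1 = 256.4
  [1→3]: (512.8+391.0)/2 × 2 = 903.8
  [3→4]: (391.0+298.2)/2 × 1 = 344.6
  [4→5]: (298.2+224.9)/2 × 1 = 261.55
  [5→6]: (224.9+169.1)/2 × 1 = 197.0
  [6→7]: (169.1+127.0)/2 × 1 = 148.05
  [7→13]: (127.0+22.8)/2 × 6 = 449.4
  Sum = 2560.8 ng/mL·h
k_e = ln2 / t½ = 0.693147 / 2.42 = 0.2864 h^-1
Extrapolated tail: C_last / k_e = 22.8 / 0.2864 = 79.609
AUC_0→∞ = 2560.8 + 79.609 = 2640.409 ng/mL·h

AUC = 2640 ng/mL·h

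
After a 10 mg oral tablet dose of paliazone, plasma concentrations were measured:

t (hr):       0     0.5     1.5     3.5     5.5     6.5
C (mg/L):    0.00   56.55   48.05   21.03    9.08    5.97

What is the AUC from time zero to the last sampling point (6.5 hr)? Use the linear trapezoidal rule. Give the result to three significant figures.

AUC = 173 mg/L·hr

Trapezoidal AUC_0→6.5:
  [0→0.5]: (0.00+56.55)/2 × 0.5 = 14.1375
  [0.5→1.5]: (56.55+48.05)/2 × 1 = 52.3
  [1.5→3.5]: (48.05+21.03)/2 × 2 = 69.08
  [3.5→5.5]: (21.03+9.08)/2 × 2 = 30.11
  [5.5→6.5]: (9.08+5.97)/2 × 1 = 7.525
  Sum = 173.1525 mg/L·hr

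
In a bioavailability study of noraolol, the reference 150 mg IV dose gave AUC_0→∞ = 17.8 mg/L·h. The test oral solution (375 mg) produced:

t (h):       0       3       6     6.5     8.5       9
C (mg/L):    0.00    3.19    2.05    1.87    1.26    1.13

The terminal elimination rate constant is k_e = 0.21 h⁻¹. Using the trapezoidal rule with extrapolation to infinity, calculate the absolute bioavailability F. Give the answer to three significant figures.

Trapezoidal AUC_0→9 (oral solution):
  [0→3]: (0.00+3.19)/2 × 3 = 4.785
  [3→6]: (3.19+2.05)/2 × 3 = 7.86
  [6→6.5]: (2.05+1.87)/2 × 0.5 = 0.98
  [6.5→8.5]: (1.87+1.26)/2 × 2 = 3.13
  [8.5→9]: (1.26+1.13)/2 × 0.5 = 0.5975
  Sum = 17.3525 mg/L·h
Tail: C_last/k_e = 1.13/0.21 = 5.381
AUC_0→∞ (oral solution) = 17.3525 + 5.381 = 22.7335 mg/L·h
F = (AUC_ev/D_ev)/(AUC_iv/D_iv) = (22.7335/375)/(17.8/150) = 0.0606227/0.118667 = 0.5109

F = 0.511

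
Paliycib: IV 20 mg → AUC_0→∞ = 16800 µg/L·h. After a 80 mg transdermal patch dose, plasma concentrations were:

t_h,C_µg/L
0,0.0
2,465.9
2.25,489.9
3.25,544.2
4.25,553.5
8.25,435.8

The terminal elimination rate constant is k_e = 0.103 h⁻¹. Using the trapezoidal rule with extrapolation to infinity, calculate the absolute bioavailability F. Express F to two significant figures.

F = 0.12

Trapezoidal AUC_0→8.25 (transdermal patch):
  [0→2]: (0.0+465.9)/2 × 2 = 465.9
  [2→2.25]: (465.9+489.9)/2 × 0.25 = 119.475
  [2.25→3.25]: (489.9+544.2)/2 × 1 = 517.05
  [3.25→4.25]: (544.2+553.5)/2 × 1 = 548.85
  [4.25→8.25]: (553.5+435.8)/2 × 4 = 1978.6
  Sum = 3629.875 µg/L·h
Tail: C_last/k_e = 435.8/0.103 = 4231.068
AUC_0→∞ (transdermal patch) = 3629.875 + 4231.068 = 7860.943 µg/L·h
F = (AUC_ev/D_ev)/(AUC_iv/D_iv) = (7860.943/80)/(16800/20) = 98.2618/840 = 0.1170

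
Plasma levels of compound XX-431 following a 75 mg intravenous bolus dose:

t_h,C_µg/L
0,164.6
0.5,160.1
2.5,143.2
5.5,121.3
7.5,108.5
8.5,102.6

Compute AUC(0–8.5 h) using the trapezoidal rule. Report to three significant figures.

Trapezoidal AUC_0→8.5:
  [0→0.5]: (164.6+160.1)/2 × 0.5 = 81.175
  [0.5→2.5]: (160.1+143.2)/2 × 2 = 303.3
  [2.5→5.5]: (143.2+121.3)/2 × 3 = 396.75
  [5.5→7.5]: (121.3+108.5)/2 × 2 = 229.8
  [7.5→8.5]: (108.5+102.6)/2 × 1 = 105.55
  Sum = 1116.575 µg/L·h

AUC = 1120 µg/L·h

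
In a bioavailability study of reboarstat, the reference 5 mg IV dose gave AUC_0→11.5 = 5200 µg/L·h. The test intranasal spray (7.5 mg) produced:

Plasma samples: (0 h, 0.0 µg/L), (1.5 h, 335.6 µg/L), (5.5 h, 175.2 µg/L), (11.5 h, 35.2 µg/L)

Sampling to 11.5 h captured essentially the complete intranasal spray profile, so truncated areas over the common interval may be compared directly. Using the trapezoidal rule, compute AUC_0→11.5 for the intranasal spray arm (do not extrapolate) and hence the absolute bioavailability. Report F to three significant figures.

F = 0.244

Trapezoidal AUC_0→11.5 (intranasal spray):
  [0→1.5]: (0.0+335.6)/2 × 1.5 = 251.7
  [1.5→5.5]: (335.6+175.2)/2 × 4 = 1021.6
  [5.5→11.5]: (175.2+35.2)/2 × 6 = 631.2
  Sum = 1904.5 µg/L·h
F = (AUC_ev/D_ev)/(AUC_iv/D_iv) = (1904.5/7.5)/(5200/5) = 253.933/1040 = 0.2442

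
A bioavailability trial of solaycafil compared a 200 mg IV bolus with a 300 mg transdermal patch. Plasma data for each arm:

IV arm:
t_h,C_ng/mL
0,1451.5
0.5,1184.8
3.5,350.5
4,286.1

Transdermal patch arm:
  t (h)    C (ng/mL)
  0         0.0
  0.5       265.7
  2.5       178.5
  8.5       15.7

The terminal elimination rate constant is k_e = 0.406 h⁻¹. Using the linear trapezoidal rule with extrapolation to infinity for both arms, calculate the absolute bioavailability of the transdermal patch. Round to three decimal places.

Trapezoidal AUC_0→4 (IV):
  [0→0.5]: (1451.5+1184.8)/2 × 0.5 = 659.075
  [0.5→3.5]: (1184.8+350.5)/2 × 3 = 2302.95
  [3.5→4]: (350.5+286.1)/2 × 0.5 = 159.15
  Sum = 3121.175 ng/mL·h
IV tail: 286.1/0.406 = 704.680; AUC_iv,0→∞ = 3121.175 + 704.680 = 3825.855 ng/mL·h
Trapezoidal AUC_0→8.5 (transdermal patch):
  [0→0.5]: (0.0+265.7)/2 × 0.5 = 66.425
  [0.5→2.5]: (265.7+178.5)/2 × 2 = 444.2
  [2.5→8.5]: (178.5+15.7)/2 × 6 = 582.6
  Sum = 1093.225 ng/mL·h
transdermal patch tail: 15.7/0.406 = 38.670; AUC_ev,0→∞ = 1093.225 + 38.670 = 1131.895 ng/mL·h
F = (AUC_ev/D_ev)/(AUC_iv/D_iv) = (1131.895/300)/(3825.855/200) = 3.77298/19.129275 = 0.1972

F = 0.197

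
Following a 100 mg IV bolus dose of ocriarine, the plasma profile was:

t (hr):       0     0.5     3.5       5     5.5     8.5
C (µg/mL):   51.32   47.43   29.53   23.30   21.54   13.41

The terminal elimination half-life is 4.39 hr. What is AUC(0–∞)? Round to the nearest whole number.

Trapezoidal AUC_0→8.5:
  [0→0.5]: (51.32+47.43)/2 × 0.5 = 24.6875
  [0.5→3.5]: (47.43+29.53)/2 × 3 = 115.44
  [3.5→5]: (29.53+23.30)/2 × 1.5 = 39.6225
  [5→5.5]: (23.30+21.54)/2 × 0.5 = 11.21
  [5.5→8.5]: (21.54+13.41)/2 × 3 = 52.425
  Sum = 243.385 µg/mL·hr
k_e = ln2 / t½ = 0.693147 / 4.39 = 0.1579 hr^-1
Extrapolated tail: C_last / k_e = 13.41 / 0.1579 = 84.927
AUC_0→∞ = 243.385 + 84.927 = 328.312 µg/mL·hr

AUC = 328 µg/mL·hr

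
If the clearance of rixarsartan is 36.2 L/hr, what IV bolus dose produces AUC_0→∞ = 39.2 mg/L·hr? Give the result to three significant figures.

Dose_iv = CL × AUC_0→∞
     = 36.2 × 39.2 = 1419.04 mg

Dose = 1420 mg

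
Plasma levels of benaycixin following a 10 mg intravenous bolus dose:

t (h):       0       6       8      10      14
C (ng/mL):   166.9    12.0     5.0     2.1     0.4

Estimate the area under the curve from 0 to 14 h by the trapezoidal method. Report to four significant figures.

AUC = 565.8 ng/mL·h

Trapezoidal AUC_0→14:
  [0→6]: (166.9+12.0)/2 × 6 = 536.7
  [6→8]: (12.0+5.0)/2 × 2 = 17.0
  [8→10]: (5.0+2.1)/2 × 2 = 7.1
  [10→14]: (2.1+0.4)/2 × 4 = 5.0
  Sum = 565.8 ng/mL·h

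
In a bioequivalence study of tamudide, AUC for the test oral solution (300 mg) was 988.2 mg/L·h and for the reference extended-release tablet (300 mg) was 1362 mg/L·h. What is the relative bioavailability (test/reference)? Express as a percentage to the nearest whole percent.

F_rel = 73%

F_rel = (AUC_test/D_test) / (AUC_ref/D_ref)
      = (988.2/300) / (1362/300)
      = 3.294 / 4.54 = 0.7256 = 72.56%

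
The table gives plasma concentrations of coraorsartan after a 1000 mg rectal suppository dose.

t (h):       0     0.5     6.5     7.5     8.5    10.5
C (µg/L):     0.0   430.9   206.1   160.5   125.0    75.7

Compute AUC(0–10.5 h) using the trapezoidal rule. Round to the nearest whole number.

AUC = 2545 µg/L·h

Trapezoidal AUC_0→10.5:
  [0→0.5]: (0.0+430.9)/2 × 0.5 = 107.725
  [0.5→6.5]: (430.9+206.1)/2 × 6 = 1911.0
  [6.5→7.5]: (206.1+160.5)/2 × 1 = 183.3
  [7.5→8.5]: (160.5+125.0)/2 × 1 = 142.75
  [8.5→10.5]: (125.0+75.7)/2 × 2 = 200.7
  Sum = 2545.475 µg/L·h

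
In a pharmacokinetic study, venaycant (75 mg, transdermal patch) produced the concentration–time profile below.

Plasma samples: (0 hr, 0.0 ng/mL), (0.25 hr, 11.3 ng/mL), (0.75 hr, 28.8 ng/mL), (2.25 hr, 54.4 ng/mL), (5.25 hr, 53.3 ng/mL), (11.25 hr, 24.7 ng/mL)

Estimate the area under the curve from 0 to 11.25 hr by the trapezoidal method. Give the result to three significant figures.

AUC = 469 ng/mL·hr

Trapezoidal AUC_0→11.25:
  [0→0.25]: (0.0+11.3)/2 × 0.25 = 1.4125
  [0.25→0.75]: (11.3+28.8)/2 × 0.5 = 10.025
  [0.75→2.25]: (28.8+54.4)/2 × 1.5 = 62.4
  [2.25→5.25]: (54.4+53.3)/2 × 3 = 161.55
  [5.25→11.25]: (53.3+24.7)/2 × 6 = 234.0
  Sum = 469.3875 ng/mL·hr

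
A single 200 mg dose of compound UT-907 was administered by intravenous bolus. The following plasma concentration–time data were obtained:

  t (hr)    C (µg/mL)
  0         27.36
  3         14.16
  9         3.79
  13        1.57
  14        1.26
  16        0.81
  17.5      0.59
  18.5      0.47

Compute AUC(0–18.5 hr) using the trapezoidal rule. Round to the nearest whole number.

AUC = 132 µg/mL·hr

Trapezoidal AUC_0→18.5:
  [0→3]: (27.36+14.16)/2 × 3 = 62.28
  [3→9]: (14.16+3.79)/2 × 6 = 53.85
  [9→13]: (3.79+1.57)/2 × 4 = 10.72
  [13→14]: (1.57+1.26)/2 × 1 = 1.415
  [14→16]: (1.26+0.81)/2 × 2 = 2.07
  [16→17.5]: (0.81+0.59)/2 × 1.5 = 1.05
  [17.5→18.5]: (0.59+0.47)/2 × 1 = 0.53
  Sum = 131.915 µg/mL·hr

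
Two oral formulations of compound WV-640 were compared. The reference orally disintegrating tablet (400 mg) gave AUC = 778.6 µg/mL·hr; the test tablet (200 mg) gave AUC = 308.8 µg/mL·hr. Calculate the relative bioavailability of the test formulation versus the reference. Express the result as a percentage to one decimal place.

F_rel = (AUC_test/D_test) / (AUC_ref/D_ref)
      = (308.8/200) / (778.6/400)
      = 1.544 / 1.9465 = 0.7932 = 79.32%

F_rel = 79.3%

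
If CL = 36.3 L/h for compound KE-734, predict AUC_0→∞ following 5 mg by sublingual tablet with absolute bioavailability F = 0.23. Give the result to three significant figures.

AUC_0→∞ = F × Dose / CL
        = 0.23 × 5 / 36.3 = 0.0316804 mg/L·h

AUC = 0.0317 mg/L·h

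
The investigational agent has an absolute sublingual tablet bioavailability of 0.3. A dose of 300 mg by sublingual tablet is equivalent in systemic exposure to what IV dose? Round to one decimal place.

D_iv = 90.0 mg

Systemic exposure from an extravascular dose = F × D_ev, so the equivalent IV dose is F × D_ev.
D_iv = F × D_ev = 0.3 × 300 = 90 mg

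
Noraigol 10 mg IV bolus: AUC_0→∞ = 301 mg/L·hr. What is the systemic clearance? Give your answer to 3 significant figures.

CL = 0.0332 L/hr

CL = Dose_iv / AUC_0→∞
   = 10 / 301 = 0.0332226 L/hr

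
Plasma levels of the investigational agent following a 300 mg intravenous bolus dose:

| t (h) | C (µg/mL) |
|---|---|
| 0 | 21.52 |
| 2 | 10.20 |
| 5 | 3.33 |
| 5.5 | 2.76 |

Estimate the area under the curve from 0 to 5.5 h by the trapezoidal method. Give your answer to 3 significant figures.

Trapezoidal AUC_0→5.5:
  [0→2]: (21.52+10.20)/2 × 2 = 31.72
  [2→5]: (10.20+3.33)/2 × 3 = 20.295
  [5→5.5]: (3.33+2.76)/2 × 0.5 = 1.5225
  Sum = 53.5375 µg/mL·h

AUC = 53.5 µg/mL·h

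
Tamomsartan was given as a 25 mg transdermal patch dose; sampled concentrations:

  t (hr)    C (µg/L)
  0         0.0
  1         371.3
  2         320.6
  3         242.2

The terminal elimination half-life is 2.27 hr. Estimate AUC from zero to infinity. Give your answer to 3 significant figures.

AUC = 1610 µg/L·hr

Trapezoidal AUC_0→3:
  [0→1]: (0.0+371.3)/2 × 1 = 185.65
  [1→2]: (371.3+320.6)/2 × 1 = 345.95
  [2→3]: (320.6+242.2)/2 × 1 = 281.4
  Sum = 813.0 µg/L·hr
k_e = ln2 / t½ = 0.693147 / 2.27 = 0.3054 hr^-1
Extrapolated tail: C_last / k_e = 242.2 / 0.3054 = 793.058
AUC_0→∞ = 813.0 + 793.058 = 1606.058 µg/L·hr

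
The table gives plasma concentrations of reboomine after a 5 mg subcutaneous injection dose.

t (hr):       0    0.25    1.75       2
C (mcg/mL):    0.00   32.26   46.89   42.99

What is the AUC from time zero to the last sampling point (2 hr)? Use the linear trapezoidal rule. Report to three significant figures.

Trapezoidal AUC_0→2:
  [0→0.25]: (0.00+32.26)/2 × 0.25 = 4.0325
  [0.25→1.75]: (32.26+46.89)/2 × 1.5 = 59.3625
  [1.75→2]: (46.89+42.99)/2 × 0.25 = 11.235
  Sum = 74.63 mcg/mL·hr

AUC = 74.6 mcg/mL·hr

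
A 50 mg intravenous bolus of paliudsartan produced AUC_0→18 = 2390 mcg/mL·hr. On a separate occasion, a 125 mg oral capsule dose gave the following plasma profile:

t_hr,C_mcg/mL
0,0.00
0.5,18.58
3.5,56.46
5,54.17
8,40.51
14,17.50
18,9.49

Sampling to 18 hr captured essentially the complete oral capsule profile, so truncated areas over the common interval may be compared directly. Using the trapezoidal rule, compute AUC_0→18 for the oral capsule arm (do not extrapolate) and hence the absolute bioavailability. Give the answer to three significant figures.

F = 0.0954

Trapezoidal AUC_0→18 (oral capsule):
  [0→0.5]: (0.00+18.58)/2 × 0.5 = 4.645
  [0.5→3.5]: (18.58+56.46)/2 × 3 = 112.56
  [3.5→5]: (56.46+54.17)/2 × 1.5 = 82.9725
  [5→8]: (54.17+40.51)/2 × 3 = 142.02
  [8→14]: (40.51+17.50)/2 × 6 = 174.03
  [14→18]: (17.50+9.49)/2 × 4 = 53.98
  Sum = 570.2075 mcg/mL·hr
F = (AUC_ev/D_ev)/(AUC_iv/D_iv) = (570.2075/125)/(2390/50) = 4.56166/47.8 = 0.0954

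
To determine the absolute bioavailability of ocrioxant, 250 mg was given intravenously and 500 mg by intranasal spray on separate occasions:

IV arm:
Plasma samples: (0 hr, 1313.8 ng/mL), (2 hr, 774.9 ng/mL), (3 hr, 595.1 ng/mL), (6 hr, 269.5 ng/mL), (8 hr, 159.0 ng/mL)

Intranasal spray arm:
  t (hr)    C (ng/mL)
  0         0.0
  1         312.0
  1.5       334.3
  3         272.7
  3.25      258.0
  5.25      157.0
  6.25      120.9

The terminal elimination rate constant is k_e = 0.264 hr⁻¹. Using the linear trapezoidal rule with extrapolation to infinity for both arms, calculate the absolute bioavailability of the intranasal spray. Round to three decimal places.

Trapezoidal AUC_0→8 (IV):
  [0→2]: (1313.8+774.9)/2 × 2 = 2088.7
  [2→3]: (774.9+595.1)/2 × 1 = 685.0
  [3→6]: (595.1+269.5)/2 × 3 = 1296.9
  [6→8]: (269.5+159.0)/2 × 2 = 428.5
  Sum = 4499.1 ng/mL·hr
IV tail: 159.0/0.264 = 602.273; AUC_iv,0→∞ = 4499.1 + 602.273 = 5101.373 ng/mL·hr
Trapezoidal AUC_0→6.25 (intranasal spray):
  [0→1]: (0.0+312.0)/2 × 1 = 156.0
  [1→1.5]: (312.0+334.3)/2 × 0.5 = 161.575
  [1.5→3]: (334.3+272.7)/2 × 1.5 = 455.25
  [3→3.25]: (272.7+258.0)/2 × 0.25 = 66.3375
  [3.25→5.25]: (258.0+157.0)/2 × 2 = 415.0
  [5.25→6.25]: (157.0+120.9)/2 × 1 = 138.95
  Sum = 1393.1125 ng/mL·hr
intranasal spray tail: 120.9/0.264 = 457.955; AUC_ev,0→∞ = 1393.1125 + 457.955 = 1851.0675 ng/mL·hr
F = (AUC_ev/D_ev)/(AUC_iv/D_iv) = (1851.0675/500)/(5101.373/250) = 3.702135/20.405492 = 0.1814

F = 0.181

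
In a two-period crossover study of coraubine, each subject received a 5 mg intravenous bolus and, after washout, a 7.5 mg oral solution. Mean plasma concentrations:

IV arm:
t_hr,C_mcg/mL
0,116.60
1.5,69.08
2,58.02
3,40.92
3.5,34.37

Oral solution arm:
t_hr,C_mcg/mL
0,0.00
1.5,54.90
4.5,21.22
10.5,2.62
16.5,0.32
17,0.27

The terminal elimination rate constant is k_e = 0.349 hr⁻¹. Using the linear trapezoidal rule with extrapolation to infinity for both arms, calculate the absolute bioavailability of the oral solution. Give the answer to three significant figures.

Trapezoidal AUC_0→3.5 (IV):
  [0→1.5]: (116.60+69.08)/2 × 1.5 = 139.26
  [1.5→2]: (69.08+58.02)/2 × 0.5 = 31.775
  [2→3]: (58.02+40.92)/2 × 1 = 49.47
  [3→3.5]: (40.92+34.37)/2 × 0.5 = 18.8225
  Sum = 239.3275 mcg/mL·hr
IV tail: 34.37/0.349 = 98.481; AUC_iv,0→∞ = 239.3275 + 98.481 = 337.8085 mcg/mL·hr
Trapezoidal AUC_0→17 (oral solution):
  [0→1.5]: (0.00+54.90)/2 × 1.5 = 41.175
  [1.5→4.5]: (54.90+21.22)/2 × 3 = 114.18
  [4.5→10.5]: (21.22+2.62)/2 × 6 = 71.52
  [10.5→16.5]: (2.62+0.32)/2 × 6 = 8.82
  [16.5→17]: (0.32+0.27)/2 × 0.5 = 0.1475
  Sum = 235.8425 mcg/mL·hr
oral solution tail: 0.27/0.349 = 0.774; AUC_ev,0→∞ = 235.8425 + 0.774 = 236.6165 mcg/mL·hr
F = (AUC_ev/D_ev)/(AUC_iv/D_iv) = (236.6165/7.5)/(337.8085/5) = 31.5489/67.5617 = 0.4670

F = 0.467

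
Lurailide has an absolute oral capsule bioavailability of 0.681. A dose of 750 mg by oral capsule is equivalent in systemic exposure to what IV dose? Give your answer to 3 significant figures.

Systemic exposure from an extravascular dose = F × D_ev, so the equivalent IV dose is F × D_ev.
D_iv = F × D_ev = 0.681 × 750 = 510.75 mg

D_iv = 511 mg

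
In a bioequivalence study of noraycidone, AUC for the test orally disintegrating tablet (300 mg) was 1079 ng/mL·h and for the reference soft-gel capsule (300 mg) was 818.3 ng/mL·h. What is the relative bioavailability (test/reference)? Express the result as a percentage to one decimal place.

F_rel = 131.9%

F_rel = (AUC_test/D_test) / (AUC_ref/D_ref)
      = (1079/300) / (818.3/300)
      = 3.59667 / 2.72767 = 1.3186 = 131.86%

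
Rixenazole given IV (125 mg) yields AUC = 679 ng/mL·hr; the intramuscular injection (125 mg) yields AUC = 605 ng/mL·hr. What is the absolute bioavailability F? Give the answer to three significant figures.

F = (AUC_ev / D_ev) / (AUC_iv / D_iv)
  = (605/125) / (679/125)
  = 4.84 / 5.432 = 0.8910

F = 0.891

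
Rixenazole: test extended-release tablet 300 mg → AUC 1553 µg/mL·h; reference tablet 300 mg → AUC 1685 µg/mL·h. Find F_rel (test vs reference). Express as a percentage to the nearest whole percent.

F_rel = 92%

F_rel = (AUC_test/D_test) / (AUC_ref/D_ref)
      = (1553/300) / (1685/300)
      = 5.17667 / 5.61667 = 0.9217 = 92.17%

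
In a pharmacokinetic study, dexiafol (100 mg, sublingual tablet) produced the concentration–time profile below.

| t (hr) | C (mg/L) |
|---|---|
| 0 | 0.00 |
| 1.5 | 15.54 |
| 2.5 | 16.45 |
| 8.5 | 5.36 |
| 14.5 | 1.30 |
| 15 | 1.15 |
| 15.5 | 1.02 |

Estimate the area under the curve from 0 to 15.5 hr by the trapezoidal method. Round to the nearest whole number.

AUC = 114 mg/L·hr

Trapezoidal AUC_0→15.5:
  [0→1.5]: (0.00+15.54)/2 × 1.5 = 11.655
  [1.5→2.5]: (15.54+16.45)/2 × 1 = 15.995
  [2.5→8.5]: (16.45+5.36)/2 × 6 = 65.43
  [8.5→14.5]: (5.36+1.30)/2 × 6 = 19.98
  [14.5→15]: (1.30+1.15)/2 × 0.5 = 0.6125
  [15→15.5]: (1.15+1.02)/2 × 0.5 = 0.5425
  Sum = 114.215 mg/L·hr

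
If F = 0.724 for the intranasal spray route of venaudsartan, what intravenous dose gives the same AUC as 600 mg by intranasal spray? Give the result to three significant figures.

Systemic exposure from an extravascular dose = F × D_ev, so the equivalent IV dose is F × D_ev.
D_iv = F × D_ev = 0.724 × 600 = 434.4 mg

D_iv = 434 mg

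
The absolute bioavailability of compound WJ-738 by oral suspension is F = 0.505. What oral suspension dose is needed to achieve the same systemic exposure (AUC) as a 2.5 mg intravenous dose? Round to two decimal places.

For equal systemic exposure: F × D_ev = D_iv
D_ev = D_iv / F = 2.5 / 0.505 = 4.9505 mg

D_oral = 4.95 mg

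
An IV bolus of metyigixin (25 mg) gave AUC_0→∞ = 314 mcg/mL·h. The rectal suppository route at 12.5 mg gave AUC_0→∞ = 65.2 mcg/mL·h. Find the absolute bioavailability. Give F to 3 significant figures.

F = (AUC_ev / D_ev) / (AUC_iv / D_iv)
  = (65.2/12.5) / (314/25)
  = 5.216 / 12.56 = 0.4153

F = 0.415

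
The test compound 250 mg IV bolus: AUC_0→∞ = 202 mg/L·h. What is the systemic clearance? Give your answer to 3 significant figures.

CL = 1.24 L/h

CL = Dose_iv / AUC_0→∞
   = 250 / 202 = 1.23762 L/h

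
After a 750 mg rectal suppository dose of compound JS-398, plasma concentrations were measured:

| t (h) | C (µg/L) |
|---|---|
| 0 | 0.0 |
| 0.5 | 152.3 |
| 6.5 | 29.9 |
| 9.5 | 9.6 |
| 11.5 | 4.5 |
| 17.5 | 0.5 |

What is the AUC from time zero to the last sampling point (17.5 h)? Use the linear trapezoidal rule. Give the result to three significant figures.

AUC = 673 µg/L·h

Trapezoidal AUC_0→17.5:
  [0→0.5]: (0.0+152.3)/2 × 0.5 = 38.075
  [0.5→6.5]: (152.3+29.9)/2 × 6 = 546.6
  [6.5→9.5]: (29.9+9.6)/2 × 3 = 59.25
  [9.5→11.5]: (9.6+4.5)/2 × 2 = 14.1
  [11.5→17.5]: (4.5+0.5)/2 × 6 = 15.0
  Sum = 673.025 µg/L·h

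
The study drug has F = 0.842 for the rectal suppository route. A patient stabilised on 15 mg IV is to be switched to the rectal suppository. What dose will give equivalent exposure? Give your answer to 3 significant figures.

For equal systemic exposure: F × D_ev = D_iv
D_ev = D_iv / F = 15 / 0.842 = 17.8147 mg

D_rectal = 17.8 mg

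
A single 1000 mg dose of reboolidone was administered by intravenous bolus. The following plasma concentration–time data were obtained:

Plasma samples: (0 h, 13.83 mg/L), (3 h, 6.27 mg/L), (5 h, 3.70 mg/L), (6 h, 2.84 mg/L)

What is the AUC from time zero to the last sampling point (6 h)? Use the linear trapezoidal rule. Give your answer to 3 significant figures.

Trapezoidal AUC_0→6:
  [0→3]: (13.83+6.27)/2 × 3 = 30.15
  [3→5]: (6.27+3.70)/2 × 2 = 9.97
  [5→6]: (3.70+2.84)/2 × 1 = 3.27
  Sum = 43.39 mg/L·h

AUC = 43.4 mg/L·h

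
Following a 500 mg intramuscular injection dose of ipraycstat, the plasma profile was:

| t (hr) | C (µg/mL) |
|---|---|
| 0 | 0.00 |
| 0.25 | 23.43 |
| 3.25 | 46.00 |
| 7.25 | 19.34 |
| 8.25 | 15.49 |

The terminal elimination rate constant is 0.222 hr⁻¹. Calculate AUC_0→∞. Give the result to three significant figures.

AUC = 325 µg/mL·hr

Trapezoidal AUC_0→8.25:
  [0→0.25]: (0.00+23.43)/2 × 0.25 = 2.92875
  [0.25→3.25]: (23.43+46.00)/2 × 3 = 104.145
  [3.25→7.25]: (46.00+19.34)/2 × 4 = 130.68
  [7.25→8.25]: (19.34+15.49)/2 × 1 = 17.415
  Sum = 255.16875 µg/mL·hr
Extrapolated tail: C_last / k_e = 15.49 / 0.222 = 69.775
AUC_0→∞ = 255.16875 + 69.775 = 324.94375 µg/mL·hr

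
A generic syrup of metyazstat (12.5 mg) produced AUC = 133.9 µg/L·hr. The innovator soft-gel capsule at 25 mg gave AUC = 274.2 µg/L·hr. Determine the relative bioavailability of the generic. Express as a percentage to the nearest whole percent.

F_rel = 98%

F_rel = (AUC_test/D_test) / (AUC_ref/D_ref)
      = (133.9/12.5) / (274.2/25)
      = 10.712 / 10.968 = 0.9767 = 97.67%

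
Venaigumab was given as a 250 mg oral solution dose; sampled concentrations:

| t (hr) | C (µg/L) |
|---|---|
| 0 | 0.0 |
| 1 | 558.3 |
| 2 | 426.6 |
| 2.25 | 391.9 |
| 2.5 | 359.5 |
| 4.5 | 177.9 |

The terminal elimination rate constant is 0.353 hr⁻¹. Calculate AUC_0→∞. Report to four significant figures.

AUC = 2009 µg/L·hr

Trapezoidal AUC_0→4.5:
  [0→1]: (0.0+558.3)/2 × 1 = 279.15
  [1→2]: (558.3+426.6)/2 × 1 = 492.45
  [2→2.25]: (426.6+391.9)/2 × 0.25 = 102.3125
  [2.25→2.5]: (391.9+359.5)/2 × 0.25 = 93.925
  [2.5→4.5]: (359.5+177.9)/2 × 2 = 537.4
  Sum = 1505.2375 µg/L·hr
Extrapolated tail: C_last / k_e = 177.9 / 0.353 = 503.966
AUC_0→∞ = 1505.2375 + 503.966 = 2009.2035 µg/L·hr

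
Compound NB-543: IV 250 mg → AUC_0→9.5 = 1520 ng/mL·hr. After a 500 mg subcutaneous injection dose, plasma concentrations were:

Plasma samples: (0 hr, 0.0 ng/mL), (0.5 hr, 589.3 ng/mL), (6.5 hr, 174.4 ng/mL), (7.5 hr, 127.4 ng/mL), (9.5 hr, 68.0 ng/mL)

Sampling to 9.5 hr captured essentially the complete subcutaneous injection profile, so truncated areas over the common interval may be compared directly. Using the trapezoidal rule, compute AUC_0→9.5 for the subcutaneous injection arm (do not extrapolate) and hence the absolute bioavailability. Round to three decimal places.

F = 0.916

Trapezoidal AUC_0→9.5 (subcutaneous injection):
  [0→0.5]: (0.0+589.3)/2 × 0.5 = 147.325
  [0.5→6.5]: (589.3+174.4)/2 × 6 = 2291.1
  [6.5→7.5]: (174.4+127.4)/2 × 1 = 150.9
  [7.5→9.5]: (127.4+68.0)/2 × 2 = 195.4
  Sum = 2784.725 ng/mL·hr
F = (AUC_ev/D_ev)/(AUC_iv/D_iv) = (2784.725/500)/(1520/250) = 5.56945/6.08 = 0.9160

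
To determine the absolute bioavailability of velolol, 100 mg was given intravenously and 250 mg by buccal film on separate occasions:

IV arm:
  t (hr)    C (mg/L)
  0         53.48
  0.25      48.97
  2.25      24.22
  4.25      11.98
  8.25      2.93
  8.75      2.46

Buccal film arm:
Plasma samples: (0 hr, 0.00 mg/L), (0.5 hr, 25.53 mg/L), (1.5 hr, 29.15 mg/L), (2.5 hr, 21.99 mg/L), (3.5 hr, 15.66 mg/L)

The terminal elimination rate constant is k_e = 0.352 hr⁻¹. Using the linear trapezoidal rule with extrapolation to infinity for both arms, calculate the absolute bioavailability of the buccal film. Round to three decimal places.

F = 0.306

Trapezoidal AUC_0→8.75 (IV):
  [0→0.25]: (53.48+48.97)/2 × 0.25 = 12.80625
  [0.25→2.25]: (48.97+24.22)/2 × 2 = 73.19
  [2.25→4.25]: (24.22+11.98)/2 × 2 = 36.2
  [4.25→8.25]: (11.98+2.93)/2 × 4 = 29.82
  [8.25→8.75]: (2.93+2.46)/2 × 0.5 = 1.3475
  Sum = 153.36375 mg/L·hr
IV tail: 2.46/0.352 = 6.989; AUC_iv,0→∞ = 153.36375 + 6.989 = 160.35275 mg/L·hr
Trapezoidal AUC_0→3.5 (buccal film):
  [0→0.5]: (0.00+25.53)/2 × 0.5 = 6.3825
  [0.5→1.5]: (25.53+29.15)/2 × 1 = 27.34
  [1.5→2.5]: (29.15+21.99)/2 × 1 = 25.57
  [2.5→3.5]: (21.99+15.66)/2 × 1 = 18.825
  Sum = 78.1175 mg/L·hr
buccal film tail: 15.66/0.352 = 44.489; AUC_ev,0→∞ = 78.1175 + 44.489 = 122.6065 mg/L·hr
F = (AUC_ev/D_ev)/(AUC_iv/D_iv) = (122.6065/250)/(160.35275/100) = 0.490426/1.6035275 = 0.3058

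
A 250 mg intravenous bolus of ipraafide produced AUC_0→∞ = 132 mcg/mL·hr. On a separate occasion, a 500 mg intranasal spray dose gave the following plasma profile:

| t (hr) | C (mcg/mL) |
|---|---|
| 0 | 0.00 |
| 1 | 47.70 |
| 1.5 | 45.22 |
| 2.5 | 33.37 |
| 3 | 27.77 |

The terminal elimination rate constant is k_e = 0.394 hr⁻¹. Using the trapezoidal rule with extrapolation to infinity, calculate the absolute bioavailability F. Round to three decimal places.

F = 0.652

Trapezoidal AUC_0→3 (intranasal spray):
  [0→1]: (0.00+47.70)/2 × 1 = 23.85
  [1→1.5]: (47.70+45.22)/2 × 0.5 = 23.23
  [1.5→2.5]: (45.22+33.37)/2 × 1 = 39.295
  [2.5→3]: (33.37+27.77)/2 × 0.5 = 15.285
  Sum = 101.66 mcg/mL·hr
Tail: C_last/k_e = 27.77/0.394 = 70.482
AUC_0→∞ (intranasal spray) = 101.66 + 70.482 = 172.142 mcg/mL·hr
F = (AUC_ev/D_ev)/(AUC_iv/D_iv) = (172.142/500)/(132/250) = 0.344284/0.528 = 0.6521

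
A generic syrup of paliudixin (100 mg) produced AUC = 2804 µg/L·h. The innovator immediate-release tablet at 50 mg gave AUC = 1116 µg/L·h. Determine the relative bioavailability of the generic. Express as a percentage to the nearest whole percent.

F_rel = 126%

F_rel = (AUC_test/D_test) / (AUC_ref/D_ref)
      = (2804/100) / (1116/50)
      = 28.04 / 22.32 = 1.2563 = 125.63%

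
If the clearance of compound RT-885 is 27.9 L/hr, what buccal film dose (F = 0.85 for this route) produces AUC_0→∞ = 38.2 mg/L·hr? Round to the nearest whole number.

Dose = CL × AUC_0→∞ / F
     = 27.9 × 38.2 / 0.85 = 1253.86 mg

Dose = 1254 mg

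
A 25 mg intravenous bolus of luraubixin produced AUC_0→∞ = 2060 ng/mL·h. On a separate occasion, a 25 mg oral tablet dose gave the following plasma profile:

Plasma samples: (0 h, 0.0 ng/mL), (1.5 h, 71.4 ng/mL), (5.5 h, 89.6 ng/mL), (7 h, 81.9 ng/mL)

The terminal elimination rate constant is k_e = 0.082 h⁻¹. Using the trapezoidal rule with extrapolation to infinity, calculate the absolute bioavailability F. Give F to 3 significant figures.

F = 0.730

Trapezoidal AUC_0→7 (oral tablet):
  [0→1.5]: (0.0+71.4)/2 × 1.5 = 53.55
  [1.5→5.5]: (71.4+89.6)/2 × 4 = 322.0
  [5.5→7]: (89.6+81.9)/2 × 1.5 = 128.625
  Sum = 504.175 ng/mL·h
Tail: C_last/k_e = 81.9/0.082 = 998.780
AUC_0→∞ (oral tablet) = 504.175 + 998.780 = 1502.955 ng/mL·h
F = (AUC_ev/D_ev)/(AUC_iv/D_iv) = (1502.955/25)/(2060/25) = 60.1182/82.4 = 0.7296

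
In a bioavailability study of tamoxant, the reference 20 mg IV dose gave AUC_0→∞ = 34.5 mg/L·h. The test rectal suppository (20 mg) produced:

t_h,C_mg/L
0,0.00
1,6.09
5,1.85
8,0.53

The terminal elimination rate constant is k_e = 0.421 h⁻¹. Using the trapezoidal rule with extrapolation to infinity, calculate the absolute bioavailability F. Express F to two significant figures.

Trapezoidal AUC_0→8 (rectal suppository):
  [0→1]: (0.00+6.09)/2 × 1 = 3.045
  [1→5]: (6.09+1.85)/2 × 4 = 15.88
  [5→8]: (1.85+0.53)/2 × 3 = 3.57
  Sum = 22.495 mg/L·h
Tail: C_last/k_e = 0.53/0.421 = 1.259
AUC_0→∞ (rectal suppository) = 22.495 + 1.259 = 23.754 mg/L·h
F = (AUC_ev/D_ev)/(AUC_iv/D_iv) = (23.754/20)/(34.5/20) = 1.1877/1.725 = 0.6885

F = 0.69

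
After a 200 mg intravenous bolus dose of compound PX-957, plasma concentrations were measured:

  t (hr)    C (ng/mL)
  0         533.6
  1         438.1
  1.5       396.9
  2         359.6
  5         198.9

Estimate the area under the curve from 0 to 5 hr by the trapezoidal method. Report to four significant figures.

Trapezoidal AUC_0→5:
  [0→1]: (533.6+438.1)/2 × 1 = 485.85
  [1→1.5]: (438.1+396.9)/2 × 0.5 = 208.75
  [1.5→2]: (396.9+359.6)/2 × 0.5 = 189.125
  [2→5]: (359.6+198.9)/2 × 3 = 837.75
  Sum = 1721.475 ng/mL·hr

AUC = 1721 ng/mL·hr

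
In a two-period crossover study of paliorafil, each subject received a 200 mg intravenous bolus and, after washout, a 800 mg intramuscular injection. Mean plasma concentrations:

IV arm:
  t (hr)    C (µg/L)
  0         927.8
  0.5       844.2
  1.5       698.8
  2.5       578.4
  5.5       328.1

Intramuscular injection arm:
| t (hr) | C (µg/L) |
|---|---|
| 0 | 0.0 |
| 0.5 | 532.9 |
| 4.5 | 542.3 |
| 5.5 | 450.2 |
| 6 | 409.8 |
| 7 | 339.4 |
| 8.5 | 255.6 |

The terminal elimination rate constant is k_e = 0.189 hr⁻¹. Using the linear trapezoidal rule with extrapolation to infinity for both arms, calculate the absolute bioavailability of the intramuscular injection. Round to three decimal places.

F = 0.261

Trapezoidal AUC_0→5.5 (IV):
  [0→0.5]: (927.8+844.2)/2 × 0.5 = 443.0
  [0.5→1.5]: (844.2+698.8)/2 × 1 = 771.5
  [1.5→2.5]: (698.8+578.4)/2 × 1 = 638.6
  [2.5→5.5]: (578.4+328.1)/2 × 3 = 1359.75
  Sum = 3212.85 µg/L·hr
IV tail: 328.1/0.189 = 1735.979; AUC_iv,0→∞ = 3212.85 + 1735.979 = 4948.829 µg/L·hr
Trapezoidal AUC_0→8.5 (intramuscular injection):
  [0→0.5]: (0.0+532.9)/2 × 0.5 = 133.225
  [0.5→4.5]: (532.9+542.3)/2 × 4 = 2150.4
  [4.5→5.5]: (542.3+450.2)/2 × 1 = 496.25
  [5.5→6]: (450.2+409.8)/2 × 0.5 = 215.0
  [6→7]: (409.8+339.4)/2 × 1 = 374.6
  [7→8.5]: (339.4+255.6)/2 × 1.5 = 446.25
  Sum = 3815.725 µg/L·hr
intramuscular injection tail: 255.6/0.189 = 1352.381; AUC_ev,0→∞ = 3815.725 + 1352.381 = 5168.106 µg/L·hr
F = (AUC_ev/D_ev)/(AUC_iv/D_iv) = (5168.106/800)/(4948.829/200) = 6.4601325/24.744145 = 0.2611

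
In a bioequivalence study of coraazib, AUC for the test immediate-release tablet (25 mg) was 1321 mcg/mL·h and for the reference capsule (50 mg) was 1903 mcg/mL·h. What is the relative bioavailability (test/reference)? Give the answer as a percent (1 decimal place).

F_rel = 138.8%

F_rel = (AUC_test/D_test) / (AUC_ref/D_ref)
      = (1321/25) / (1903/50)
      = 52.84 / 38.06 = 1.3883 = 138.83%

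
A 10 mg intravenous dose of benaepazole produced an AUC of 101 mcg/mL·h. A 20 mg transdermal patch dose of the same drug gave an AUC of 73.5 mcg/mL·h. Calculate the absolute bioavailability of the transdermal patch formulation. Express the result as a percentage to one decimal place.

F = (AUC_ev / D_ev) / (AUC_iv / D_iv)
  = (73.5/20) / (101/10)
  = 3.675 / 10.1 = 0.3639
  = 36.39%

F = 36.4%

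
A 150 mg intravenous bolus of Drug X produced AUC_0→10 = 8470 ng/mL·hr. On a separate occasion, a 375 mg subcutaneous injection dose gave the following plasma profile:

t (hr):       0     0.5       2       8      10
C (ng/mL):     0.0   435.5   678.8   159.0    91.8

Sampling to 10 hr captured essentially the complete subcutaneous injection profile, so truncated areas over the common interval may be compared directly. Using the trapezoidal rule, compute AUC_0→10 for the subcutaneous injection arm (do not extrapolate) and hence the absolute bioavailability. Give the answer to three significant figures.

F = 0.175

Trapezoidal AUC_0→10 (subcutaneous injection):
  [0→0.5]: (0.0+435.5)/2 × 0.5 = 108.875
  [0.5→2]: (435.5+678.8)/2 × 1.5 = 835.725
  [2→8]: (678.8+159.0)/2 × 6 = 2513.4
  [8→10]: (159.0+91.8)/2 × 2 = 250.8
  Sum = 3708.8 ng/mL·hr
F = (AUC_ev/D_ev)/(AUC_iv/D_iv) = (3708.8/375)/(8470/150) = 9.89013/56.4667 = 0.1751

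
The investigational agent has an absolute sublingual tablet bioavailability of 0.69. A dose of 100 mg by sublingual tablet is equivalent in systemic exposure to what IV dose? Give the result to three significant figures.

Systemic exposure from an extravascular dose = F × D_ev, so the equivalent IV dose is F × D_ev.
D_iv = F × D_ev = 0.69 × 100 = 69 mg

D_iv = 69.0 mg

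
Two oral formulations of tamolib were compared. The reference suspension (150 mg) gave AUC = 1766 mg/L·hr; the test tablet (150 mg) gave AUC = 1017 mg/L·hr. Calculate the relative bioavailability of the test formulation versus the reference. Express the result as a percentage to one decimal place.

F_rel = (AUC_test/D_test) / (AUC_ref/D_ref)
      = (1017/150) / (1766/150)
      = 6.78 / 11.7733 = 0.5759 = 57.59%

F_rel = 57.6%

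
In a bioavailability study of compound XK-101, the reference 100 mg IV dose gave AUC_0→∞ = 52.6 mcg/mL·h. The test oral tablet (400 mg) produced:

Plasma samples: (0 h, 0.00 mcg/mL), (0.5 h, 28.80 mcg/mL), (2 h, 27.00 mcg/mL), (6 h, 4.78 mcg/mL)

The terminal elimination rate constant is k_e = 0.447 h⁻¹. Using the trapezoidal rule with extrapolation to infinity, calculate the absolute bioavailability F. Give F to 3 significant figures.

F = 0.586

Trapezoidal AUC_0→6 (oral tablet):
  [0→0.5]: (0.00+28.80)/2 × 0.5 = 7.2
  [0.5→2]: (28.80+27.00)/2 × 1.5 = 41.85
  [2→6]: (27.00+4.78)/2 × 4 = 63.56
  Sum = 112.61 mcg/mL·h
Tail: C_last/k_e = 4.78/0.447 = 10.694
AUC_0→∞ (oral tablet) = 112.61 + 10.694 = 123.304 mcg/mL·h
F = (AUC_ev/D_ev)/(AUC_iv/D_iv) = (123.304/400)/(52.6/100) = 0.30826/0.526 = 0.5860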